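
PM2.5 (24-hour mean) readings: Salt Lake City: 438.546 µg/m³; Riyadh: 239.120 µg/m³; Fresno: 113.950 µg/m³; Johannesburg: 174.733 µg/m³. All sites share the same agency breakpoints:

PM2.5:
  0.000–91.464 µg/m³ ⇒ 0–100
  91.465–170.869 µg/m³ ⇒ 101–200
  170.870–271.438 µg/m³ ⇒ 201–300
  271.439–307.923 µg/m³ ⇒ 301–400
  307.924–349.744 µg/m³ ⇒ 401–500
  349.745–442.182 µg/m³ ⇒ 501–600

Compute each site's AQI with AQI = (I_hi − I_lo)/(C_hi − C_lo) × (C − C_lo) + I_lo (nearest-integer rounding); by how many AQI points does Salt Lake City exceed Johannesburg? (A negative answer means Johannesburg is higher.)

Salt Lake City 438.546: bracket 349.745–442.182 → index 501–600; slope 99/92.437, offset 88.801.
AQI = 501 + 99/92.437·88.801 ≈ 596.11 ⇒ 596.
Riyadh 239.120: bracket 170.870–271.438 → index 201–300; slope 99/100.568, offset 68.250.
AQI = 201 + 99/100.568·68.250 ≈ 268.19 ⇒ 268.
Fresno: 113.950 ∈ [91.465, 170.869] ↔ index [101, 200].
101 + (113.950−91.465)·(200−101)/(170.869−91.465) = 101 + 22.485·99/79.404 ≈ 129.03, so AQI = 129.
Johannesburg: 174.733 lies in 170.870–271.438, so I_lo=201, I_hi=300, C_lo=170.870, C_hi=271.438.
(300−201)/(271.438−170.870) × (174.733−170.870) + 201 = 99/100.568 × 3.863 + 201 ≈ 204.80 → 205.
AQIs: Salt Lake City=596, Riyadh=268, Fresno=129, Johannesburg=205. Salt Lake City (596) − Johannesburg (205) = 391.

391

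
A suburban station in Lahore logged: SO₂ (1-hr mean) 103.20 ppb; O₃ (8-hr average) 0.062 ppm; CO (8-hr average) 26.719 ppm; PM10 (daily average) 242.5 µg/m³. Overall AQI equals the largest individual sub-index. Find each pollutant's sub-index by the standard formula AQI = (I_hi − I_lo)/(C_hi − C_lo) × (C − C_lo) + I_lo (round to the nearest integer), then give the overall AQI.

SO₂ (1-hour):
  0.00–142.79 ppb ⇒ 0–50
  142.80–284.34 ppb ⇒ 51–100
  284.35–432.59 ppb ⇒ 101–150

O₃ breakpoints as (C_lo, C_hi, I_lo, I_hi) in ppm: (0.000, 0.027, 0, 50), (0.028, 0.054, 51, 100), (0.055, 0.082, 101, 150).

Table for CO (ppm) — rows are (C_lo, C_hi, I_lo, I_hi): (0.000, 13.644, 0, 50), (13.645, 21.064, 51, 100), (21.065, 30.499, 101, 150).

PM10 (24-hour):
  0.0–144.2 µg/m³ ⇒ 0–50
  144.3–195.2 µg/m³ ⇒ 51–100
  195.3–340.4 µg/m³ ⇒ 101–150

130

SO₂: row 0.00–142.79 (AQI 0–50). (50−0)·(103.20−0.00)/(142.79−0.00) + 0 = 50·103.20/142.79 + 0 ≈ 36.14 → 36.
O₃: 0.062 lies in 0.055–0.082, so I_lo=101, I_hi=150, C_lo=0.055, C_hi=0.082.
(150−101)/(0.082−0.055) × (0.062−0.055) + 101 = 49/0.027 × 0.007 + 101 ≈ 113.70 → 114.
CO: 26.719 ∈ [21.065, 30.499] ↔ index [101, 150].
101 + (26.719−21.065)·(150−101)/(30.499−21.065) = 101 + 5.654·49/9.434 ≈ 130.37, so AQI = 130.
PM10: 242.5 lies in 195.3–340.4, so I_lo=101, I_hi=150, C_lo=195.3, C_hi=340.4.
(150−101)/(340.4−195.3) × (242.5−195.3) + 101 = 49/145.1 × 47.2 + 101 ≈ 116.94 → 117.
Sub-indices: SO₂→36, O₃→114, CO→130, PM10→117. Overall AQI = max = 130; dominant pollutant is CO.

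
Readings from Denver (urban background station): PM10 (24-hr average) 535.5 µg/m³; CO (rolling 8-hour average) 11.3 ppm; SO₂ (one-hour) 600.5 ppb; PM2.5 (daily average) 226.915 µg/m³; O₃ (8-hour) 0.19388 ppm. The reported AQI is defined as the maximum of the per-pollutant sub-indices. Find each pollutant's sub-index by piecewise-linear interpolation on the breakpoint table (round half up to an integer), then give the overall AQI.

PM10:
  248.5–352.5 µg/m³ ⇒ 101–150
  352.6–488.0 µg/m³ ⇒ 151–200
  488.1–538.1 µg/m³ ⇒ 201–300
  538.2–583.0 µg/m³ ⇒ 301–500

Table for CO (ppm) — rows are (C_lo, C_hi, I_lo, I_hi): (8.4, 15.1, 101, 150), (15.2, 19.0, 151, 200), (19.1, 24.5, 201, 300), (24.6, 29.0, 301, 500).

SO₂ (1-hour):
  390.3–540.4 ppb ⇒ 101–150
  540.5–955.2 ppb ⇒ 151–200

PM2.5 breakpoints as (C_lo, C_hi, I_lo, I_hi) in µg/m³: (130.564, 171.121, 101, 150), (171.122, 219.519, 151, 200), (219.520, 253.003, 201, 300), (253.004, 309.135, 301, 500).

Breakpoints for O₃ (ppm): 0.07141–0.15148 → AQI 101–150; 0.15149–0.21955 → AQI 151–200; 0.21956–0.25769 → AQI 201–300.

PM10 535.5: bracket 488.1–538.1 → index 201–300; slope 99/50.0, offset 47.4.
AQI = 201 + 99/50.0·47.4 ≈ 294.85 ⇒ 295.
CO: row 8.4–15.1 (AQI 101–150). (150−101)·(11.3−8.4)/(15.1−8.4) + 101 = 49·2.9/6.7 + 101 ≈ 122.21 → 122.
SO₂: row 540.5–955.2 (AQI 151–200). (200−151)·(600.5−540.5)/(955.2−540.5) + 151 = 49·60.0/414.7 + 151 ≈ 158.09 → 158.
PM2.5: 226.915 ∈ [219.520, 253.003] ↔ index [201, 300].
201 + (226.915−219.520)·(300−201)/(253.003−219.520) = 201 + 7.395·99/33.483 ≈ 222.86, so AQI = 223.
O₃: 0.19388 ∈ [0.15149, 0.21955] ↔ index [151, 200].
151 + (0.19388−0.15149)·(200−151)/(0.21955−0.15149) = 151 + 0.04239·49/0.06806 ≈ 181.52, so AQI = 182.
Sub-indices: PM10→295, CO→122, SO₂→158, PM2.5→223, O₃→182. Overall AQI = max = 295; dominant pollutant is PM10.

295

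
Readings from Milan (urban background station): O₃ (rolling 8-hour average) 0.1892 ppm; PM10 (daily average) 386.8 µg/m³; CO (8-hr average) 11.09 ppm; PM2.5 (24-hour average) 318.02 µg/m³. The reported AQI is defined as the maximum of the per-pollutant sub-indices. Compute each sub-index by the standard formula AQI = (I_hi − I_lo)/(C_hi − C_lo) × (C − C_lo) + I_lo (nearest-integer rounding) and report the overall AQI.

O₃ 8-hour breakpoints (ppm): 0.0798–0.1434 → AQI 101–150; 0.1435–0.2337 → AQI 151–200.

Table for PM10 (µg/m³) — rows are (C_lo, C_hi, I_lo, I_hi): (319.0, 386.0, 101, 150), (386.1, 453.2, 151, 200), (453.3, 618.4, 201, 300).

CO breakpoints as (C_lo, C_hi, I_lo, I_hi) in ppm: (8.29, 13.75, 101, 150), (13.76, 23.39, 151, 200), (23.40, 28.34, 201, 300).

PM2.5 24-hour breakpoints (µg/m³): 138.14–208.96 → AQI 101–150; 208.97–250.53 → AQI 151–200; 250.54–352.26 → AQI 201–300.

267

O₃: 0.1892 ∈ [0.1435, 0.2337] ↔ index [151, 200].
151 + (0.1892−0.1435)·(200−151)/(0.2337−0.1435) = 151 + 0.0457·49/0.0902 ≈ 175.83, so AQI = 176.
PM10: row 386.1–453.2 (AQI 151–200). (200−151)·(386.8−386.1)/(453.2−386.1) + 151 = 49·0.7/67.1 + 151 ≈ 151.51 → 152.
CO 11.09: bracket 8.29–13.75 → index 101–150; slope 49/5.46, offset 2.80.
AQI = 101 + 49/5.46·2.80 ≈ 126.13 ⇒ 126.
PM2.5 318.02: bracket 250.54–352.26 → index 201–300; slope 99/101.72, offset 67.48.
AQI = 201 + 99/101.72·67.48 ≈ 266.68 ⇒ 267.
Sub-indices: O₃→176, PM10→152, CO→126, PM2.5→267. Overall AQI = max = 267; dominant pollutant is PM2.5.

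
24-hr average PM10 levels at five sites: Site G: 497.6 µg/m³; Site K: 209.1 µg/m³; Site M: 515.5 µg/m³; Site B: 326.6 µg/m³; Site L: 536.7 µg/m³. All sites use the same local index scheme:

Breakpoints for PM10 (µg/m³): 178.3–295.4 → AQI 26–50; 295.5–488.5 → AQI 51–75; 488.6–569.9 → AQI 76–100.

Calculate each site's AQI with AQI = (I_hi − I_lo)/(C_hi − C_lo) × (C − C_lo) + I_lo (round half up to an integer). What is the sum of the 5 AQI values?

340

Site G: 497.6 lies in 488.6–569.9, so I_lo=76, I_hi=100, C_lo=488.6, C_hi=569.9.
(100−76)/(569.9−488.6) × (497.6−488.6) + 76 = 24/81.3 × 9.0 + 76 ≈ 78.66 → 79.
Site K: row 178.3–295.4 (AQI 26–50). (50−26)·(209.1−178.3)/(295.4−178.3) + 26 = 24·30.8/117.1 + 26 ≈ 32.31 → 32.
Site M: 515.5 lies in 488.6–569.9, so I_lo=76, I_hi=100, C_lo=488.6, C_hi=569.9.
(100−76)/(569.9−488.6) × (515.5−488.6) + 76 = 24/81.3 × 26.9 + 76 ≈ 83.94 → 84.
Site B 326.6: bracket 295.5–488.5 → index 51–75; slope 24/193.0, offset 31.1.
AQI = 51 + 24/193.0·31.1 ≈ 54.87 ⇒ 55.
Site L: row 488.6–569.9 (AQI 76–100). (100−76)·(536.7−488.6)/(569.9−488.6) + 76 = 24·48.1/81.3 + 76 ≈ 90.20 → 90.
AQIs: Site G=79, Site K=32, Site M=84, Site B=55, Site L=90. Sum = 79 + 32 + 84 + 55 + 90 = 340.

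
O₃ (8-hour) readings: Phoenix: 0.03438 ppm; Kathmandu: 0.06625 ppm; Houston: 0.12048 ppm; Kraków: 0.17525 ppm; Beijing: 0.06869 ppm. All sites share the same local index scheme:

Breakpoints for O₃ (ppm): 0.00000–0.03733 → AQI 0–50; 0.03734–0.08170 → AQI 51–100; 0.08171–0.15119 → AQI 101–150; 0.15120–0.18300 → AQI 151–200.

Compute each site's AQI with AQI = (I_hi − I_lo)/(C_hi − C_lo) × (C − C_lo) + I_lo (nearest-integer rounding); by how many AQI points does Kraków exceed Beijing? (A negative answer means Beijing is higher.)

Phoenix: row 0.00000–0.03733 (AQI 0–50). (50−0)·(0.03438−0.00000)/(0.03733−0.00000) + 0 = 50·0.03438/0.03733 + 0 ≈ 46.05 → 46.
Kathmandu: 0.06625 lies in 0.03734–0.08170, so I_lo=51, I_hi=100, C_lo=0.03734, C_hi=0.08170.
(100−51)/(0.08170−0.03734) × (0.06625−0.03734) + 51 = 49/0.04436 × 0.02891 + 51 ≈ 82.93 → 83.
Houston 0.12048: bracket 0.08171–0.15119 → index 101–150; slope 49/0.06948, offset 0.03877.
AQI = 101 + 49/0.06948·0.03877 ≈ 128.34 ⇒ 128.
Kraków: row 0.15120–0.18300 (AQI 151–200). (200−151)·(0.17525−0.15120)/(0.18300−0.15120) + 151 = 49·0.02405/0.03180 + 151 ≈ 188.06 → 188.
Beijing: row 0.03734–0.08170 (AQI 51–100). (100−51)·(0.06869−0.03734)/(0.08170−0.03734) + 51 = 49·0.03135/0.04436 + 51 ≈ 85.63 → 86.
AQIs: Phoenix=46, Kathmandu=83, Houston=128, Kraków=188, Beijing=86. Kraków (188) − Beijing (86) = 102.

102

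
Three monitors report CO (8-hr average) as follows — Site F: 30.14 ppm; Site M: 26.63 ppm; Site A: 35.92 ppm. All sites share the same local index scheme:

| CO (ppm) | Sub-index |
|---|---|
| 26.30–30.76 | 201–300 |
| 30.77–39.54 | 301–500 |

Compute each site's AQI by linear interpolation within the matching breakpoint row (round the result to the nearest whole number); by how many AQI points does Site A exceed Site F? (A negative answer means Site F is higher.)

Site F 30.14: bracket 26.30–30.76 → index 201–300; slope 99/4.46, offset 3.84.
AQI = 201 + 99/4.46·3.84 ≈ 286.24 ⇒ 286.
Site M 26.63: bracket 26.30–30.76 → index 201–300; slope 99/4.46, offset 0.33.
AQI = 201 + 99/4.46·0.33 ≈ 208.33 ⇒ 208.
Site A: 35.92 lies in 30.77–39.54, so I_lo=301, I_hi=500, C_lo=30.77, C_hi=39.54.
(500−301)/(39.54−30.77) × (35.92−30.77) + 301 = 199/8.77 × 5.15 + 301 ≈ 417.86 → 418.
AQIs: Site F=286, Site M=208, Site A=418. Site A (418) − Site F (286) = 132.

132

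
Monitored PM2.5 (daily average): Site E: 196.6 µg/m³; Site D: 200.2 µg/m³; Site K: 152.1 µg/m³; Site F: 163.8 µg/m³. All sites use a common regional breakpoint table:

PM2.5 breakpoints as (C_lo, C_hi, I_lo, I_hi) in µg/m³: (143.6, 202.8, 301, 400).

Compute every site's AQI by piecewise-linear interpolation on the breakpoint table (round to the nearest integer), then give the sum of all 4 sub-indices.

Site E: row 143.6–202.8 (AQI 301–400). (400−301)·(196.6−143.6)/(202.8−143.6) + 301 = 99·53.0/59.2 + 301 ≈ 389.63 → 390.
Site D: 200.2 ∈ [143.6, 202.8] ↔ index [301, 400].
301 + (200.2−143.6)·(400−301)/(202.8−143.6) = 301 + 56.6·99/59.2 ≈ 395.65, so AQI = 396.
Site K: row 143.6–202.8 (AQI 301–400). (400−301)·(152.1−143.6)/(202.8−143.6) + 301 = 99·8.5/59.2 + 301 ≈ 315.21 → 315.
Site F: 163.8 ∈ [143.6, 202.8] ↔ index [301, 400].
301 + (163.8−143.6)·(400−301)/(202.8−143.6) = 301 + 20.2·99/59.2 ≈ 334.78, so AQI = 335.
AQIs: Site E=390, Site D=396, Site K=315, Site F=335. Sum = 390 + 396 + 315 + 335 = 1436.

1436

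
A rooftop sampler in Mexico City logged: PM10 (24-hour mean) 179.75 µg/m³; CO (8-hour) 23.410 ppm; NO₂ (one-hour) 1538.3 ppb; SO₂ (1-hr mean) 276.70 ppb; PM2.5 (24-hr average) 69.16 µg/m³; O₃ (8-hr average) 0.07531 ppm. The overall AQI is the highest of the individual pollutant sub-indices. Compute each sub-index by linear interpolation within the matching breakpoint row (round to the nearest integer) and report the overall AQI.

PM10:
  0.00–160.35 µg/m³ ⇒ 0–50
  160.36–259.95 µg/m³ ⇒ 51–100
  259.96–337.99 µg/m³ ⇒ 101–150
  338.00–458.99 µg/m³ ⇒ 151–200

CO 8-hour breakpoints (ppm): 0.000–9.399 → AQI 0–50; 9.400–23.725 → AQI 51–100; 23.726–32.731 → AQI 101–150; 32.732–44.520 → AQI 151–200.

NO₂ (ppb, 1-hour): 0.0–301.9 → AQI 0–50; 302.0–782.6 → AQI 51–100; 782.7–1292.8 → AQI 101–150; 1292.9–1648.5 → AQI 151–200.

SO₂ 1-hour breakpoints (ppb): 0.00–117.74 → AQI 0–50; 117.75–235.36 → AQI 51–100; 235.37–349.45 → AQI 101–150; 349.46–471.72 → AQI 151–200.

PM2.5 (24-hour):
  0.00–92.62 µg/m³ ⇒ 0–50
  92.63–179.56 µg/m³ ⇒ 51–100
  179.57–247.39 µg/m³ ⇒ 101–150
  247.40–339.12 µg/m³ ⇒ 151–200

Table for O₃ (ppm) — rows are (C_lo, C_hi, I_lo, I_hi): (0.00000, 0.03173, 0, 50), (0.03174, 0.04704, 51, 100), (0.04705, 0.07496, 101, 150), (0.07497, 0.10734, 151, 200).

PM10: 179.75 ∈ [160.36, 259.95] ↔ index [51, 100].
51 + (179.75−160.36)·(100−51)/(259.95−160.36) = 51 + 19.39·49/99.59 ≈ 60.54, so AQI = 61.
CO: 23.410 lies in 9.400–23.725, so I_lo=51, I_hi=100, C_lo=9.400, C_hi=23.725.
(100−51)/(23.725−9.400) × (23.410−9.400) + 51 = 49/14.325 × 14.010 + 51 ≈ 98.92 → 99.
NO₂: row 1292.9–1648.5 (AQI 151–200). (200−151)·(1538.3−1292.9)/(1648.5−1292.9) + 151 = 49·245.4/355.6 + 151 ≈ 184.81 → 185.
SO₂: 276.70 ∈ [235.37, 349.45] ↔ index [101, 150].
101 + (276.70−235.37)·(150−101)/(349.45−235.37) = 101 + 41.33·49/114.08 ≈ 118.75, so AQI = 119.
PM2.5: 69.16 lies in 0.00–92.62, so I_lo=0, I_hi=50, C_lo=0.00, C_hi=92.62.
(50−0)/(92.62−0.00) × (69.16−0.00) + 0 = 50/92.62 × 69.16 + 0 ≈ 37.34 → 37.
O₃: 0.07531 ∈ [0.07497, 0.10734] ↔ index [151, 200].
151 + (0.07531−0.07497)·(200−151)/(0.10734−0.07497) = 151 + 0.00034·49/0.03237 ≈ 151.51, so AQI = 152.
Sub-indices: PM10→61, CO→99, NO₂→185, SO₂→119, PM2.5→37, O₃→152. Overall AQI = max = 185; dominant pollutant is NO₂.

185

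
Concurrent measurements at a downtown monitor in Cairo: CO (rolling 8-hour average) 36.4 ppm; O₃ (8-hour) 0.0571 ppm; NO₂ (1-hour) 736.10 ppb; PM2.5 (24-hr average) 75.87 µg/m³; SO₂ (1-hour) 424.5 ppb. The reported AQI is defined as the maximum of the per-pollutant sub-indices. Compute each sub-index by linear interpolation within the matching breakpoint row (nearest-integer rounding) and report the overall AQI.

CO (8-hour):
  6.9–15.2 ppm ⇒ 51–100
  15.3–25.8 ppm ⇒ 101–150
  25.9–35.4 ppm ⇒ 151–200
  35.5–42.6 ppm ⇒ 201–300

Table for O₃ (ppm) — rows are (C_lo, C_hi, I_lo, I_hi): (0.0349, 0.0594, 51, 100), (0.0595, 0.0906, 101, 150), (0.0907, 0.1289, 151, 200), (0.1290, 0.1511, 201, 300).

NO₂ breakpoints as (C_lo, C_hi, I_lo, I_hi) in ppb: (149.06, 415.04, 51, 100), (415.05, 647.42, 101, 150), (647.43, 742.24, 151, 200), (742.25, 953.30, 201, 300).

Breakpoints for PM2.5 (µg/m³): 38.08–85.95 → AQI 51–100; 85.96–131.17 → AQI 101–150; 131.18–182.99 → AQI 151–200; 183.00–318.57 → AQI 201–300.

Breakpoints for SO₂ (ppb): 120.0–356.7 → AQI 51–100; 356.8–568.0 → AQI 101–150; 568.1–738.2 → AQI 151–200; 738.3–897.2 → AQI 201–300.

214

CO: 36.4 lies in 35.5–42.6, so I_lo=201, I_hi=300, C_lo=35.5, C_hi=42.6.
(300−201)/(42.6−35.5) × (36.4−35.5) + 201 = 99/7.1 × 0.9 + 201 ≈ 213.55 → 214.
O₃: 0.0571 ∈ [0.0349, 0.0594] ↔ index [51, 100].
51 + (0.0571−0.0349)·(100−51)/(0.0594−0.0349) = 51 + 0.0222·49/0.0245 ≈ 95.40, so AQI = 95.
NO₂: 736.10 ∈ [647.43, 742.24] ↔ index [151, 200].
151 + (736.10−647.43)·(200−151)/(742.24−647.43) = 151 + 88.67·49/94.81 ≈ 196.83, so AQI = 197.
PM2.5: row 38.08–85.95 (AQI 51–100). (100−51)·(75.87−38.08)/(85.95−38.08) + 51 = 49·37.79/47.87 + 51 ≈ 89.68 → 90.
SO₂ 424.5: bracket 356.8–568.0 → index 101–150; slope 49/211.2, offset 67.7.
AQI = 101 + 49/211.2·67.7 ≈ 116.71 ⇒ 117.
Sub-indices: CO→214, O₃→95, NO₂→197, PM2.5→90, SO₂→117. Overall AQI = max = 214; dominant pollutant is CO.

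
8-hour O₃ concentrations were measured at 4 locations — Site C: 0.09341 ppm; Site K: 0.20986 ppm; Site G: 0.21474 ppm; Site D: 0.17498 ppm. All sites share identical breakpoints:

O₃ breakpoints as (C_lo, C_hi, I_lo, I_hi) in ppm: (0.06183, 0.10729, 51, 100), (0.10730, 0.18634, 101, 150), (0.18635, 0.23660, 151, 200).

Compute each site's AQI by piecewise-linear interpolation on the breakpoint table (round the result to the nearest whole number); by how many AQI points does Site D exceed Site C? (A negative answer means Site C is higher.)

Site C: 0.09341 lies in 0.06183–0.10729, so I_lo=51, I_hi=100, C_lo=0.06183, C_hi=0.10729.
(100−51)/(0.10729−0.06183) × (0.09341−0.06183) + 51 = 49/0.04546 × 0.03158 + 51 ≈ 85.04 → 85.
Site K: 0.20986 lies in 0.18635–0.23660, so I_lo=151, I_hi=200, C_lo=0.18635, C_hi=0.23660.
(200−151)/(0.23660−0.18635) × (0.20986−0.18635) + 151 = 49/0.05025 × 0.02351 + 151 ≈ 173.93 → 174.
Site G: 0.21474 lies in 0.18635–0.23660, so I_lo=151, I_hi=200, C_lo=0.18635, C_hi=0.23660.
(200−151)/(0.23660−0.18635) × (0.21474−0.18635) + 151 = 49/0.05025 × 0.02839 + 151 ≈ 178.68 → 179.
Site D: 0.17498 lies in 0.10730–0.18634, so I_lo=101, I_hi=150, C_lo=0.10730, C_hi=0.18634.
(150−101)/(0.18634−0.10730) × (0.17498−0.10730) + 101 = 49/0.07904 × 0.06768 + 101 ≈ 142.96 → 143.
AQIs: Site C=85, Site K=174, Site G=179, Site D=143. Site D (143) − Site C (85) = 58.

58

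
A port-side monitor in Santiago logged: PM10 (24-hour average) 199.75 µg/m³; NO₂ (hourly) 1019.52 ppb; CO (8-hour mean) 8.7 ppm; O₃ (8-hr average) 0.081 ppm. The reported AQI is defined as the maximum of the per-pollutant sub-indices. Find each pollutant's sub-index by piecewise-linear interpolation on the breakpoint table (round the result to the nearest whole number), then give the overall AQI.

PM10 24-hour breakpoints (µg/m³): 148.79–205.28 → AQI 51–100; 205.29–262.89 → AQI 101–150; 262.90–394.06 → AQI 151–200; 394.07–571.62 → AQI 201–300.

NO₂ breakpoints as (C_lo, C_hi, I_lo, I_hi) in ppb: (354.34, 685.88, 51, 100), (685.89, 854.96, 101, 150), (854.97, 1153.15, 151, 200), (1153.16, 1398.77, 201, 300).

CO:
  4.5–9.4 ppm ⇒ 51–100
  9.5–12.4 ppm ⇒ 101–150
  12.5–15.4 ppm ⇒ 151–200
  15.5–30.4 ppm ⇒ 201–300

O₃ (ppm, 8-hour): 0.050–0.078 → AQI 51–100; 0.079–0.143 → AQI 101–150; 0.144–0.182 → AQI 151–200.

PM10: row 148.79–205.28 (AQI 51–100). (100−51)·(199.75−148.79)/(205.28−148.79) + 51 = 49·50.96/56.49 + 51 ≈ 95.20 → 95.
NO₂: 1019.52 lies in 854.97–1153.15, so I_lo=151, I_hi=200, C_lo=854.97, C_hi=1153.15.
(200−151)/(1153.15−854.97) × (1019.52−854.97) + 151 = 49/298.18 × 164.55 + 151 ≈ 178.04 → 178.
CO: 8.7 lies in 4.5–9.4, so I_lo=51, I_hi=100, C_lo=4.5, C_hi=9.4.
(100−51)/(9.4−4.5) × (8.7−4.5) + 51 = 49/4.9 × 4.2 + 51 ≈ 93.00 → 93.
O₃: 0.081 lies in 0.079–0.143, so I_lo=101, I_hi=150, C_lo=0.079, C_hi=0.143.
(150−101)/(0.143−0.079) × (0.081−0.079) + 101 = 49/0.064 × 0.002 + 101 ≈ 102.53 → 103.
Sub-indices: PM10→95, NO₂→178, CO→93, O₃→103. Overall AQI = max = 178; dominant pollutant is NO₂.
AQI 178: Unhealthy.

178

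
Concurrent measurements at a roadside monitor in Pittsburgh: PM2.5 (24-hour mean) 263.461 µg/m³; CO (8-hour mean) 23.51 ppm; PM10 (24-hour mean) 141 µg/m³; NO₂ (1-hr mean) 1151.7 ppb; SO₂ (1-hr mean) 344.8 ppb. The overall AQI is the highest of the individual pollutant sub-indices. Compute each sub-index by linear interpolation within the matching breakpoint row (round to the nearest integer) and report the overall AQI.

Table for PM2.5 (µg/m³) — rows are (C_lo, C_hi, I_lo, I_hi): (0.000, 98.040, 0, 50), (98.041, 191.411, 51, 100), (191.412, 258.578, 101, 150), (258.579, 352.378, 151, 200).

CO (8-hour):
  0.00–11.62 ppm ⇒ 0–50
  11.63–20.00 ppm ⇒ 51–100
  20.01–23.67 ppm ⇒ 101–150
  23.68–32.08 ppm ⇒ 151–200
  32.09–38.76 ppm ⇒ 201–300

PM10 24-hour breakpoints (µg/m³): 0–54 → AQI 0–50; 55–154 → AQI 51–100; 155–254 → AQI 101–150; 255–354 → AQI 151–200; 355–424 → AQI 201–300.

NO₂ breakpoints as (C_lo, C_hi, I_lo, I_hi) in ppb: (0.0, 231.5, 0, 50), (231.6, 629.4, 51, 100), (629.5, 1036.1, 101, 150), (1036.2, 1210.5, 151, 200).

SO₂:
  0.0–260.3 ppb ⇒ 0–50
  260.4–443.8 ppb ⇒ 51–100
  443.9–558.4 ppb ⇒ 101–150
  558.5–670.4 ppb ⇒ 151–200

183

PM2.5: row 258.579–352.378 (AQI 151–200). (200−151)·(263.461−258.579)/(352.378−258.579) + 151 = 49·4.882/93.799 + 151 ≈ 153.55 → 154.
CO 23.51: bracket 20.01–23.67 → index 101–150; slope 49/3.66, offset 3.50.
AQI = 101 + 49/3.66·3.50 ≈ 147.86 ⇒ 148.
PM10: row 55–154 (AQI 51–100). (100−51)·(141−55)/(154−55) + 51 = 49·86/99 + 51 ≈ 93.57 → 94.
NO₂ 1151.7: bracket 1036.2–1210.5 → index 151–200; slope 49/174.3, offset 115.5.
AQI = 151 + 49/174.3·115.5 ≈ 183.47 ⇒ 183.
SO₂: 344.8 lies in 260.4–443.8, so I_lo=51, I_hi=100, C_lo=260.4, C_hi=443.8.
(100−51)/(443.8−260.4) × (344.8−260.4) + 51 = 49/183.4 × 84.4 + 51 ≈ 73.55 → 74.
Sub-indices: PM2.5→154, CO→148, PM10→94, NO₂→183, SO₂→74. Overall AQI = max = 183; dominant pollutant is NO₂.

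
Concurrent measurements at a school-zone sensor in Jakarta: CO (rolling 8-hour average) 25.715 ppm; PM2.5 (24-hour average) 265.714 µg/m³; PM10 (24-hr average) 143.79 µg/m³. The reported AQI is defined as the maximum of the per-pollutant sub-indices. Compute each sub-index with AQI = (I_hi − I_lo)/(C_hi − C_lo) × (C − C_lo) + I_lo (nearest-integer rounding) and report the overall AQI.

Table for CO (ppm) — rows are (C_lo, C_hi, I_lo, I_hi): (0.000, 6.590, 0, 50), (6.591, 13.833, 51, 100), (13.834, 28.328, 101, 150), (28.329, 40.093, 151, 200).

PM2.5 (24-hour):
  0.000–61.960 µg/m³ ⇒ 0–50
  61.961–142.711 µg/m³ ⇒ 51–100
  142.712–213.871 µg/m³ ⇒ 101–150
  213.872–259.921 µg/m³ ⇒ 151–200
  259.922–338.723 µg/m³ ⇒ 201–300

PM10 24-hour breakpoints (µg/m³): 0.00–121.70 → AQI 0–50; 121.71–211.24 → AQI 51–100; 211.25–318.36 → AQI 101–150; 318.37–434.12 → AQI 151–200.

CO: row 13.834–28.328 (AQI 101–150). (150−101)·(25.715−13.834)/(28.328−13.834) + 101 = 49·11.881/14.494 + 101 ≈ 141.17 → 141.
PM2.5: 265.714 ∈ [259.922, 338.723] ↔ index [201, 300].
201 + (265.714−259.922)·(300−201)/(338.723−259.922) = 201 + 5.792·99/78.801 ≈ 208.28, so AQI = 208.
PM10: 143.79 lies in 121.71–211.24, so I_lo=51, I_hi=100, C_lo=121.71, C_hi=211.24.
(100−51)/(211.24−121.71) × (143.79−121.71) + 51 = 49/89.53 × 22.08 + 51 ≈ 63.08 → 63.
Sub-indices: CO→141, PM2.5→208, PM10→63. Overall AQI = max = 208; dominant pollutant is PM2.5.

208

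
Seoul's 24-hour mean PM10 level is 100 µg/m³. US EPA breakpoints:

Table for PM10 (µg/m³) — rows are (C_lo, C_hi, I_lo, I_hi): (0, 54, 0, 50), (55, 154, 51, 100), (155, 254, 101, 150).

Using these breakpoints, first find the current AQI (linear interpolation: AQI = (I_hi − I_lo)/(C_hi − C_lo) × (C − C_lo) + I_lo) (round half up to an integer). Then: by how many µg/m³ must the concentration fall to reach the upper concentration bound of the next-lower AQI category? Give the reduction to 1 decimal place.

46.0

PM10: 100 ∈ [55, 154] ↔ index [51, 100].
51 + (100−55)·(100−51)/(154−55) = 51 + 45·49/99 ≈ 73.27, so AQI = 73.
Current AQI 73 is in the Moderate range (51–100). The next-lower category tops out at AQI 50, whose upper concentration bound is 54 µg/m³.
Reduction needed = 100 − 54 = 46.0 µg/m³.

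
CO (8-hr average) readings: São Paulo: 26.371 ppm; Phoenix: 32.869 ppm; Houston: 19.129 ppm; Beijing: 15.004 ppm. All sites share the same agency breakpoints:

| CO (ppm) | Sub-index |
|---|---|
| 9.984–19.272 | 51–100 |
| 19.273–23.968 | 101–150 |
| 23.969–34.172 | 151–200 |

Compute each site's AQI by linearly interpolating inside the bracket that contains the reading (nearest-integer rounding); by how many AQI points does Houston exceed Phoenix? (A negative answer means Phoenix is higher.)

-95

São Paulo: row 23.969–34.172 (AQI 151–200). (200−151)·(26.371−23.969)/(34.172−23.969) + 151 = 49·2.402/10.203 + 151 ≈ 162.54 → 163.
Phoenix: row 23.969–34.172 (AQI 151–200). (200−151)·(32.869−23.969)/(34.172−23.969) + 151 = 49·8.900/10.203 + 151 ≈ 193.74 → 194.
Houston: row 9.984–19.272 (AQI 51–100). (100−51)·(19.129−9.984)/(19.272−9.984) + 51 = 49·9.145/9.288 + 51 ≈ 99.25 → 99.
Beijing: row 9.984–19.272 (AQI 51–100). (100−51)·(15.004−9.984)/(19.272−9.984) + 51 = 49·5.020/9.288 + 51 ≈ 77.48 → 77.
AQIs: São Paulo=163, Phoenix=194, Houston=99, Beijing=77. Houston (99) − Phoenix (194) = -95.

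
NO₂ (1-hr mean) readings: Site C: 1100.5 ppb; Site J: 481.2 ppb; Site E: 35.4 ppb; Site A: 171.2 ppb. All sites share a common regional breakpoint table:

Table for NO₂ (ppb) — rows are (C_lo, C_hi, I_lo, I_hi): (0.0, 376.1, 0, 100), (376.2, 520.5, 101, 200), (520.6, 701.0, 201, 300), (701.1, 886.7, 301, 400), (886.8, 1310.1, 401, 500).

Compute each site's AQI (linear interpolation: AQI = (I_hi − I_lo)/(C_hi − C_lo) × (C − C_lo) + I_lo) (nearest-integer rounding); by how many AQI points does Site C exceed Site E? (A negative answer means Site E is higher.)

Site C: 1100.5 lies in 886.8–1310.1, so I_lo=401, I_hi=500, C_lo=886.8, C_hi=1310.1.
(500−401)/(1310.1−886.8) × (1100.5−886.8) + 401 = 99/423.3 × 213.7 + 401 ≈ 450.98 → 451.
Site J: row 376.2–520.5 (AQI 101–200). (200−101)·(481.2−376.2)/(520.5−376.2) + 101 = 99·105.0/144.3 + 101 ≈ 173.04 → 173.
Site E 35.4: bracket 0.0–376.1 → index 0–100; slope 100/376.1, offset 35.4.
AQI = 0 + 100/376.1·35.4 ≈ 9.41 ⇒ 9.
Site A: 171.2 lies in 0.0–376.1, so I_lo=0, I_hi=100, C_lo=0.0, C_hi=376.1.
(100−0)/(376.1−0.0) × (171.2−0.0) + 0 = 100/376.1 × 171.2 + 0 ≈ 45.52 → 46.
AQIs: Site C=451, Site J=173, Site E=9, Site A=46. Site C (451) − Site E (9) = 442.

442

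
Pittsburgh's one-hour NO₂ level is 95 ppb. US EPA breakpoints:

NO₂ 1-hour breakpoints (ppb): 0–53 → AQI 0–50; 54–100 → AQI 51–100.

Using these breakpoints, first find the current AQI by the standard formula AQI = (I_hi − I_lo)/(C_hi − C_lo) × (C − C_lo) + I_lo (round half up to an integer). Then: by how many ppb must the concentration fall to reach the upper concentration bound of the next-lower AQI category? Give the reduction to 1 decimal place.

42.0

NO₂: row 54–100 (AQI 51–100). (100−51)·(95−54)/(100−54) + 51 = 49·41/46 + 51 ≈ 94.67 → 95.
Current AQI 95 is in the Moderate range (51–100). The next-lower category tops out at AQI 50, whose upper concentration bound is 53 ppb.
Reduction needed = 95 − 53 = 42.0 ppb.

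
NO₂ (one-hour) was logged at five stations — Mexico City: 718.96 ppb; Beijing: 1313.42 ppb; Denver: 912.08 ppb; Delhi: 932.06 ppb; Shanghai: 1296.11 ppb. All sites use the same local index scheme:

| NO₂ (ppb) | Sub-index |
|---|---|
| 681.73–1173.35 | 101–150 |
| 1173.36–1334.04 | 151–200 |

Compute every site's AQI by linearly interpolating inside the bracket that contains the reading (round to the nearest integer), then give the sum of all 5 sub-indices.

Mexico City: row 681.73–1173.35 (AQI 101–150). (150−101)·(718.96−681.73)/(1173.35−681.73) + 101 = 49·37.23/491.62 + 101 ≈ 104.71 → 105.
Beijing: 1313.42 lies in 1173.36–1334.04, so I_lo=151, I_hi=200, C_lo=1173.36, C_hi=1334.04.
(200−151)/(1334.04−1173.36) × (1313.42−1173.36) + 151 = 49/160.68 × 140.06 + 151 ≈ 193.71 → 194.
Denver: 912.08 lies in 681.73–1173.35, so I_lo=101, I_hi=150, C_lo=681.73, C_hi=1173.35.
(150−101)/(1173.35−681.73) × (912.08−681.73) + 101 = 49/491.62 × 230.35 + 101 ≈ 123.96 → 124.
Delhi: row 681.73–1173.35 (AQI 101–150). (150−101)·(932.06−681.73)/(1173.35−681.73) + 101 = 49·250.33/491.62 + 101 ≈ 125.95 → 126.
Shanghai: 1296.11 lies in 1173.36–1334.04, so I_lo=151, I_hi=200, C_lo=1173.36, C_hi=1334.04.
(200−151)/(1334.04−1173.36) × (1296.11−1173.36) + 151 = 49/160.68 × 122.75 + 151 ≈ 188.43 → 188.
AQIs: Mexico City=105, Beijing=194, Denver=124, Delhi=126, Shanghai=188. Sum = 105 + 194 + 124 + 126 + 188 = 737.

737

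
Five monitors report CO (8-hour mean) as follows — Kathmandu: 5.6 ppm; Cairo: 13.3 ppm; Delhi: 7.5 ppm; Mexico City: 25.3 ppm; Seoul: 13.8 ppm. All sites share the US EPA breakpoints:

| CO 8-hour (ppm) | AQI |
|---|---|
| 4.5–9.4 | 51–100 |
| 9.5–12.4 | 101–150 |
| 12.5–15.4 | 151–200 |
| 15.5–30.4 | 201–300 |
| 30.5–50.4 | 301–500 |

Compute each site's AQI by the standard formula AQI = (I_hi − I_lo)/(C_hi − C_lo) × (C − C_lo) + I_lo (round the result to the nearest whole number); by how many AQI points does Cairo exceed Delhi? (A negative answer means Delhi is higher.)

84

Kathmandu: row 4.5–9.4 (AQI 51–100). (100−51)·(5.6−4.5)/(9.4−4.5) + 51 = 49·1.1/4.9 + 51 ≈ 62.00 → 62.
Cairo: 13.3 ∈ [12.5, 15.4] ↔ index [151, 200].
151 + (13.3−12.5)·(200−151)/(15.4−12.5) = 151 + 0.8·49/2.9 ≈ 164.52, so AQI = 165.
Delhi 7.5: bracket 4.5–9.4 → index 51–100; slope 49/4.9, offset 3.0.
AQI = 51 + 49/4.9·3.0 ≈ 81.00 ⇒ 81.
Mexico City: row 15.5–30.4 (AQI 201–300). (300−201)·(25.3−15.5)/(30.4−15.5) + 201 = 99·9.8/14.9 + 201 ≈ 266.11 → 266.
Seoul 13.8: bracket 12.5–15.4 → index 151–200; slope 49/2.9, offset 1.3.
AQI = 151 + 49/2.9·1.3 ≈ 172.97 ⇒ 173.
AQIs: Kathmandu=62, Cairo=165, Delhi=81, Mexico City=266, Seoul=173. Cairo (165) − Delhi (81) = 84.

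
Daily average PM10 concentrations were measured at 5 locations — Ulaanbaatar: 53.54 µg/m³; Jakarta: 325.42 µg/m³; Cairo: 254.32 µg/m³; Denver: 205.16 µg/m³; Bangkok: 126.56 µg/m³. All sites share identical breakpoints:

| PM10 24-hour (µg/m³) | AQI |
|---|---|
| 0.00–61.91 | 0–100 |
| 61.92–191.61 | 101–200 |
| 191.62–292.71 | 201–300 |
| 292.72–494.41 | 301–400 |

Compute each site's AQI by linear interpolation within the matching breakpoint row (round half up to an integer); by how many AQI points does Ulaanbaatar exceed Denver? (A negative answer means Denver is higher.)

Ulaanbaatar: row 0.00–61.91 (AQI 0–100). (100−0)·(53.54−0.00)/(61.91−0.00) + 0 = 100·53.54/61.91 + 0 ≈ 86.48 → 86.
Jakarta 325.42: bracket 292.72–494.41 → index 301–400; slope 99/201.69, offset 32.70.
AQI = 301 + 99/201.69·32.70 ≈ 317.05 ⇒ 317.
Cairo: row 191.62–292.71 (AQI 201–300). (300−201)·(254.32−191.62)/(292.71−191.62) + 201 = 99·62.70/101.09 + 201 ≈ 262.40 → 262.
Denver: row 191.62–292.71 (AQI 201–300). (300−201)·(205.16−191.62)/(292.71−191.62) + 201 = 99·13.54/101.09 + 201 ≈ 214.26 → 214.
Bangkok: 126.56 lies in 61.92–191.61, so I_lo=101, I_hi=200, C_lo=61.92, C_hi=191.61.
(200−101)/(191.61−61.92) × (126.56−61.92) + 101 = 99/129.69 × 64.64 + 101 ≈ 150.34 → 150.
AQIs: Ulaanbaatar=86, Jakarta=317, Cairo=262, Denver=214, Bangkok=150. Ulaanbaatar (86) − Denver (214) = -128.

-128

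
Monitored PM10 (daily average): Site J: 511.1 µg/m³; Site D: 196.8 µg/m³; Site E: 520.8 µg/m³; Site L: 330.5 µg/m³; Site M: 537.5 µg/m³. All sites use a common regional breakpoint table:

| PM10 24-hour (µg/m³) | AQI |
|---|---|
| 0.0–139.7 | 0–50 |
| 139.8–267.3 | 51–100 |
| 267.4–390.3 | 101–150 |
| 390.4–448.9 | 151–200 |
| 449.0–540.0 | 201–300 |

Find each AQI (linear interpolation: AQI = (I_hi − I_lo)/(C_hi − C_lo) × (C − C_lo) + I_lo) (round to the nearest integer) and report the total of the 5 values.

1044

Site J: row 449.0–540.0 (AQI 201–300). (300−201)·(511.1−449.0)/(540.0−449.0) + 201 = 99·62.1/91.0 + 201 ≈ 268.56 → 269.
Site D: 196.8 lies in 139.8–267.3, so I_lo=51, I_hi=100, C_lo=139.8, C_hi=267.3.
(100−51)/(267.3−139.8) × (196.8−139.8) + 51 = 49/127.5 × 57.0 + 51 ≈ 72.91 → 73.
Site E 520.8: bracket 449.0–540.0 → index 201–300; slope 99/91.0, offset 71.8.
AQI = 201 + 99/91.0·71.8 ≈ 279.11 ⇒ 279.
Site L 330.5: bracket 267.4–390.3 → index 101–150; slope 49/122.9, offset 63.1.
AQI = 101 + 49/122.9·63.1 ≈ 126.16 ⇒ 126.
Site M 537.5: bracket 449.0–540.0 → index 201–300; slope 99/91.0, offset 88.5.
AQI = 201 + 99/91.0·88.5 ≈ 297.28 ⇒ 297.
AQIs: Site J=269, Site D=73, Site E=279, Site L=126, Site M=297. Sum = 269 + 73 + 279 + 126 + 297 = 1044.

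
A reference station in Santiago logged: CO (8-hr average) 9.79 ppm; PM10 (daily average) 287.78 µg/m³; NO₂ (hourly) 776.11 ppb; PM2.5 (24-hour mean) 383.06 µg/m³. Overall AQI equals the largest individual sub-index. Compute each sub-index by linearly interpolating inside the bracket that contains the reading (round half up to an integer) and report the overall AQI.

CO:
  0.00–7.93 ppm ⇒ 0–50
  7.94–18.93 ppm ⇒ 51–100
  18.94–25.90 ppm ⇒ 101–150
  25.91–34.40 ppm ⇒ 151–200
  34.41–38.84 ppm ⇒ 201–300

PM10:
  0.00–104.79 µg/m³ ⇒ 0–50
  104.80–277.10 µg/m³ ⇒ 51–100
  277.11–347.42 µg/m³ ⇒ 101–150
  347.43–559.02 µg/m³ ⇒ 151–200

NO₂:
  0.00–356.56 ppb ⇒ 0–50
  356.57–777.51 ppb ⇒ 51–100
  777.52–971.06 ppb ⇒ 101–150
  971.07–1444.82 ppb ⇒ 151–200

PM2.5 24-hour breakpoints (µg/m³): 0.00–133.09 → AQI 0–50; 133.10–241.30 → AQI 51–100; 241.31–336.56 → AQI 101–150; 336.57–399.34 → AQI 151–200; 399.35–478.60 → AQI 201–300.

CO: 9.79 lies in 7.94–18.93, so I_lo=51, I_hi=100, C_lo=7.94, C_hi=18.93.
(100−51)/(18.93−7.94) × (9.79−7.94) + 51 = 49/10.99 × 1.85 + 51 ≈ 59.25 → 59.
PM10: 287.78 lies in 277.11–347.42, so I_lo=101, I_hi=150, C_lo=277.11, C_hi=347.42.
(150−101)/(347.42−277.11) × (287.78−277.11) + 101 = 49/70.31 × 10.67 + 101 ≈ 108.44 → 108.
NO₂: 776.11 ∈ [356.57, 777.51] ↔ index [51, 100].
51 + (776.11−356.57)·(100−51)/(777.51−356.57) = 51 + 419.54·49/420.94 ≈ 99.84, so AQI = 100.
PM2.5: row 336.57–399.34 (AQI 151–200). (200−151)·(383.06−336.57)/(399.34−336.57) + 151 = 49·46.49/62.77 + 151 ≈ 187.29 → 187.
Sub-indices: CO→59, PM10→108, NO₂→100, PM2.5→187. Overall AQI = max = 187; dominant pollutant is PM2.5.

187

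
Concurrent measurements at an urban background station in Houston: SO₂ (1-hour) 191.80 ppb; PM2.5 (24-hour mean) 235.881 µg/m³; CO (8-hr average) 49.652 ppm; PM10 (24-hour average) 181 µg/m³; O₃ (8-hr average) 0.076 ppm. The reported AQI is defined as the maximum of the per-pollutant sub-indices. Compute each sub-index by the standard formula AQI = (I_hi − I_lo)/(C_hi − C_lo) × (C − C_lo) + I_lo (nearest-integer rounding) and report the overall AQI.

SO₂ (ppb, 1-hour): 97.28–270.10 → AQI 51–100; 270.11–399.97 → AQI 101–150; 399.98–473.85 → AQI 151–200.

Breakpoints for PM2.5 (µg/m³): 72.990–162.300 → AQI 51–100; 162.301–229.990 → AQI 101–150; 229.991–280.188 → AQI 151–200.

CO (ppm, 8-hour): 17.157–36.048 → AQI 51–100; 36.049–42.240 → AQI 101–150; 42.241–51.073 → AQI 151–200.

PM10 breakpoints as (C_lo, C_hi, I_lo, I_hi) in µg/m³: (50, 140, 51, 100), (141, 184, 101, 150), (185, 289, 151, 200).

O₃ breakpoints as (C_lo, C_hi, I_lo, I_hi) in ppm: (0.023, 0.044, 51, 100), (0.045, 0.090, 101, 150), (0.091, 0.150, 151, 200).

SO₂: row 97.28–270.10 (AQI 51–100). (100−51)·(191.80−97.28)/(270.10−97.28) + 51 = 49·94.52/172.82 + 51 ≈ 77.80 → 78.
PM2.5: 235.881 ∈ [229.991, 280.188] ↔ index [151, 200].
151 + (235.881−229.991)·(200−151)/(280.188−229.991) = 151 + 5.890·49/50.197 ≈ 156.75, so AQI = 157.
CO: 49.652 lies in 42.241–51.073, so I_lo=151, I_hi=200, C_lo=42.241, C_hi=51.073.
(200−151)/(51.073−42.241) × (49.652−42.241) + 151 = 49/8.832 × 7.411 + 151 ≈ 192.12 → 192.
PM10 181: bracket 141–184 → index 101–150; slope 49/43, offset 40.
AQI = 101 + 49/43·40 ≈ 146.58 ⇒ 147.
O₃ 0.076: bracket 0.045–0.090 → index 101–150; slope 49/0.045, offset 0.031.
AQI = 101 + 49/0.045·0.031 ≈ 134.76 ⇒ 135.
Sub-indices: SO₂→78, PM2.5→157, CO→192, PM10→147, O₃→135. Overall AQI = max = 192; dominant pollutant is CO.
AQI 192: Unhealthy.

192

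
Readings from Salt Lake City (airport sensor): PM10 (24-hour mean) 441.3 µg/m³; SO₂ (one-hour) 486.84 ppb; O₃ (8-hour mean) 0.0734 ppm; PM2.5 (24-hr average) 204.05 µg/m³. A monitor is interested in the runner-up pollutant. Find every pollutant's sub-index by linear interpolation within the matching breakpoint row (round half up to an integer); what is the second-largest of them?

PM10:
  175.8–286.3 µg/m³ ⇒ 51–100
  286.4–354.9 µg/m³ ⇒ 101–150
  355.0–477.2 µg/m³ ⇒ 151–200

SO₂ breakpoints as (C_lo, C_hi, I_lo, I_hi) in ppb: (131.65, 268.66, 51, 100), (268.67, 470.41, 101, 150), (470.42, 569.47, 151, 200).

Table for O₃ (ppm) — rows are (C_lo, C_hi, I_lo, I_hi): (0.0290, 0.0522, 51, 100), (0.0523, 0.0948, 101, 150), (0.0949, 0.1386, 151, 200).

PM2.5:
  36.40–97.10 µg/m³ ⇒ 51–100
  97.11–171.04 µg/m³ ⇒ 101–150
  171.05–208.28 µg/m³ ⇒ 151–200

186

PM10: row 355.0–477.2 (AQI 151–200). (200−151)·(441.3−355.0)/(477.2−355.0) + 151 = 49·86.3/122.2 + 151 ≈ 185.60 → 186.
SO₂: row 470.42–569.47 (AQI 151–200). (200−151)·(486.84−470.42)/(569.47−470.42) + 151 = 49·16.42/99.05 + 151 ≈ 159.12 → 159.
O₃: 0.0734 ∈ [0.0523, 0.0948] ↔ index [101, 150].
101 + (0.0734−0.0523)·(150−101)/(0.0948−0.0523) = 101 + 0.0211·49/0.0425 ≈ 125.33, so AQI = 125.
PM2.5: row 171.05–208.28 (AQI 151–200). (200−151)·(204.05−171.05)/(208.28−171.05) + 151 = 49·33.00/37.23 + 151 ≈ 194.43 → 194.
Sub-indices: PM10→186, SO₂→159, O₃→125, PM2.5→194. Ranked high→low: 194, 186, 159, 125. Second-highest sub-index = 186.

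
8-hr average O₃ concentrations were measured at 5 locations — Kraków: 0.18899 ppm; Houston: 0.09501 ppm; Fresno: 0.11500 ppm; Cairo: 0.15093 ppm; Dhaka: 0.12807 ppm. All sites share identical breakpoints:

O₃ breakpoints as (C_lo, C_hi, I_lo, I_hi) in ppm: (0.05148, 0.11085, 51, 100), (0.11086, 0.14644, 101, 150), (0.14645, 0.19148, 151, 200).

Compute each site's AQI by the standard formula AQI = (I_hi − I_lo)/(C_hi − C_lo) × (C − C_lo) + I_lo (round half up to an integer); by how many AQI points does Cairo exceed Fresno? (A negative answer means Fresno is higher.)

Kraków: 0.18899 lies in 0.14645–0.19148, so I_lo=151, I_hi=200, C_lo=0.14645, C_hi=0.19148.
(200−151)/(0.19148−0.14645) × (0.18899−0.14645) + 151 = 49/0.04503 × 0.04254 + 151 ≈ 197.29 → 197.
Houston: 0.09501 ∈ [0.05148, 0.11085] ↔ index [51, 100].
51 + (0.09501−0.05148)·(100−51)/(0.11085−0.05148) = 51 + 0.04353·49/0.05937 ≈ 86.93, so AQI = 87.
Fresno 0.11500: bracket 0.11086–0.14644 → index 101–150; slope 49/0.03558, offset 0.00414.
AQI = 101 + 49/0.03558·0.00414 ≈ 106.70 ⇒ 107.
Cairo: row 0.14645–0.19148 (AQI 151–200). (200−151)·(0.15093−0.14645)/(0.19148−0.14645) + 151 = 49·0.00448/0.04503 + 151 ≈ 155.87 → 156.
Dhaka: row 0.11086–0.14644 (AQI 101–150). (150−101)·(0.12807−0.11086)/(0.14644−0.11086) + 101 = 49·0.01721/0.03558 + 101 ≈ 124.70 → 125.
AQIs: Kraków=197, Houston=87, Fresno=107, Cairo=156, Dhaka=125. Cairo (156) − Fresno (107) = 49.

49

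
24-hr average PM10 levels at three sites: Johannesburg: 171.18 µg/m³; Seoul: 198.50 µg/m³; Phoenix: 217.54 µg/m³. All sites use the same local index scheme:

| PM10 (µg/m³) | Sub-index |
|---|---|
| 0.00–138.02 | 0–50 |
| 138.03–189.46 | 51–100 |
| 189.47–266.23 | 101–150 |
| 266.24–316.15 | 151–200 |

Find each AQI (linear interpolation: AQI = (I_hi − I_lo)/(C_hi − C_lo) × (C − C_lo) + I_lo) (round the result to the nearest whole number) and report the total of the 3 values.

Johannesburg: 171.18 lies in 138.03–189.46, so I_lo=51, I_hi=100, C_lo=138.03, C_hi=189.46.
(100−51)/(189.46−138.03) × (171.18−138.03) + 51 = 49/51.43 × 33.15 + 51 ≈ 82.58 → 83.
Seoul 198.50: bracket 189.47–266.23 → index 101–150; slope 49/76.76, offset 9.03.
AQI = 101 + 49/76.76·9.03 ≈ 106.76 ⇒ 107.
Phoenix: 217.54 lies in 189.47–266.23, so I_lo=101, I_hi=150, C_lo=189.47, C_hi=266.23.
(150−101)/(266.23−189.47) × (217.54−189.47) + 101 = 49/76.76 × 28.07 + 101 ≈ 118.92 → 119.
AQIs: Johannesburg=83, Seoul=107, Phoenix=119. Sum = 83 + 107 + 119 = 309.

309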